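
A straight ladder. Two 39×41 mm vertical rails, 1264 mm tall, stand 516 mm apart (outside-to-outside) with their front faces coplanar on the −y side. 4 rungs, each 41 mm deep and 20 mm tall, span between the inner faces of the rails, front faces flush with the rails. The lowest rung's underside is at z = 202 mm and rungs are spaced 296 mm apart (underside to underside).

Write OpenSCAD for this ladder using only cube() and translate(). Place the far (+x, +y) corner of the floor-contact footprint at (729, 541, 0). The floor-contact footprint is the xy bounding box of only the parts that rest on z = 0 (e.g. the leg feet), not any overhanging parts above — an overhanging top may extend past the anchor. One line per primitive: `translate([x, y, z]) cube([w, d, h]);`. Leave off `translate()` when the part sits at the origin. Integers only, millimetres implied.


translate([213, 500, 0]) cube([39, 41, 1264]);
translate([690, 500, 0]) cube([39, 41, 1264]);
translate([252, 500, 202]) cube([438, 41, 20]);
translate([252, 500, 498]) cube([438, 41, 20]);
translate([252, 500, 794]) cube([438, 41, 20]);
translate([252, 500, 1090]) cube([438, 41, 20]);


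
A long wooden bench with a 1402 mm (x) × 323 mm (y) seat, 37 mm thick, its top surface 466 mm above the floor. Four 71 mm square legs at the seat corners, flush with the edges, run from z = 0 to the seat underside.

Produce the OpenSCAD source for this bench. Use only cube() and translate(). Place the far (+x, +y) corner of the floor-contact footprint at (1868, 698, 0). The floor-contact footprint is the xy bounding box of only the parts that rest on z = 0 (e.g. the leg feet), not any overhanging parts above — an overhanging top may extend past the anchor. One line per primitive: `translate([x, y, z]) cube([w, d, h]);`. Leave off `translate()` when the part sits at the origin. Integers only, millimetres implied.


// leg_h = 466 − 37 = 429
translate([466, 375, 429]) cube([1402, 323, 37]);
translate([466, 375, 0]) cube([71, 71, 429]);
translate([466, 627, 0]) cube([71, 71, 429]);
translate([1797, 375, 0]) cube([71, 71, 429]);
translate([1797, 627, 0]) cube([71, 71, 429]);


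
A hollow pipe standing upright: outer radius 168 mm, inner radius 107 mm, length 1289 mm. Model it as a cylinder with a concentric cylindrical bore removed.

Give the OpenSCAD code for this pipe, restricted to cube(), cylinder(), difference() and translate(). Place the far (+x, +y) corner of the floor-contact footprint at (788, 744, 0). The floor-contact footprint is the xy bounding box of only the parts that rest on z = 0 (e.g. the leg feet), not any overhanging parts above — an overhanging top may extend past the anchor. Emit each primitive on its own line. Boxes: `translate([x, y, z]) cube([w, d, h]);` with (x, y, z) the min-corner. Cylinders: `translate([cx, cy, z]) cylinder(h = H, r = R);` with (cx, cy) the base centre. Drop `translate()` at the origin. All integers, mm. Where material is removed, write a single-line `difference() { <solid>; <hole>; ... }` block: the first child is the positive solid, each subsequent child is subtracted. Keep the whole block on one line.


difference() { translate([620, 576, 0]) cylinder(h = 1289, r = 168); translate([620, 576, 0]) cylinder(h = 1289, r = 107); }


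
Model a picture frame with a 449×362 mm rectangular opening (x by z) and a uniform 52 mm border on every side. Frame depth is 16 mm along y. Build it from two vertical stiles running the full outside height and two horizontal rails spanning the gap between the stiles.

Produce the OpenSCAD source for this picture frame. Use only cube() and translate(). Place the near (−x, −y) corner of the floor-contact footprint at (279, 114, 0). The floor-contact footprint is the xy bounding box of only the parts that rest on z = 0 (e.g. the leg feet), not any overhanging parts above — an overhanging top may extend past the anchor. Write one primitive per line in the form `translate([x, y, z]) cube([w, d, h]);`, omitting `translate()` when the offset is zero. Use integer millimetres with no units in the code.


translate([279, 114, 0]) cube([52, 16, 466]);
translate([780, 114, 0]) cube([52, 16, 466]);
translate([331, 114, 0]) cube([449, 16, 52]);
translate([331, 114, 414]) cube([449, 16, 52]);


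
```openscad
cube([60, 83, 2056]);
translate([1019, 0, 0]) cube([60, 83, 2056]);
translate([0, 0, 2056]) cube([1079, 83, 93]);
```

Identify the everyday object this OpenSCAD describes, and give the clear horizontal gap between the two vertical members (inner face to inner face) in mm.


A door frame. The clear opening width is 959 mm.

Two 2056 mm tall posts with a header on top — a door frame. The left jamb is 60 mm wide at x = 0; the right jamb starts at x = 1019. The clear opening is 1019 − 60 = 959 mm.


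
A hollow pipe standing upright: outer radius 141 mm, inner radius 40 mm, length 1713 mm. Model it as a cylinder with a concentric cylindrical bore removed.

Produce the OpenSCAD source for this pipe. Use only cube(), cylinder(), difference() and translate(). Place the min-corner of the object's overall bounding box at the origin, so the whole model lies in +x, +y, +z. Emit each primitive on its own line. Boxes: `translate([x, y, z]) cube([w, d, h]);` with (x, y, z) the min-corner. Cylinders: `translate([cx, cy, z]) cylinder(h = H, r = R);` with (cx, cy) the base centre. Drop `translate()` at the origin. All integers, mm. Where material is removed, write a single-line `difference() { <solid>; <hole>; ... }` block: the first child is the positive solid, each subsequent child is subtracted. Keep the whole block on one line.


difference() { translate([141, 141, 0]) cylinder(h = 1713, r = 141); translate([141, 141, 0]) cylinder(h = 1713, r = 40); }


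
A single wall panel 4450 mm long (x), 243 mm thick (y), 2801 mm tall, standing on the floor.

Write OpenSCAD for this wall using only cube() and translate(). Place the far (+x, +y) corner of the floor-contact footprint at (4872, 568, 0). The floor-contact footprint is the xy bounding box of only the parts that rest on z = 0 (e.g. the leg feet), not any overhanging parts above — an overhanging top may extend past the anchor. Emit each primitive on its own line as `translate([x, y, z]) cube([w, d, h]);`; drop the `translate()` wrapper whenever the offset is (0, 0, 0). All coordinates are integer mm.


translate([422, 325, 0]) cube([4450, 243, 2801]);


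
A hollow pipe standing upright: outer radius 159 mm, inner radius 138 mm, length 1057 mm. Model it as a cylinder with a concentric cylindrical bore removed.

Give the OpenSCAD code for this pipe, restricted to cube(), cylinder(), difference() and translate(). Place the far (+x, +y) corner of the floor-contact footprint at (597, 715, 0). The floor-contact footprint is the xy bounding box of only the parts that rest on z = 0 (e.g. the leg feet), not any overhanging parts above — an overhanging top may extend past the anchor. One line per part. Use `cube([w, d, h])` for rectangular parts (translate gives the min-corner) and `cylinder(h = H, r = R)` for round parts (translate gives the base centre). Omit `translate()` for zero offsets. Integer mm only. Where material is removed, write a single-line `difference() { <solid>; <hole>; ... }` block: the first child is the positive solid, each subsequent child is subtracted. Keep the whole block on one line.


difference() { translate([438, 556, 0]) cylinder(h = 1057, r = 159); translate([438, 556, 0]) cylinder(h = 1057, r = 138); }


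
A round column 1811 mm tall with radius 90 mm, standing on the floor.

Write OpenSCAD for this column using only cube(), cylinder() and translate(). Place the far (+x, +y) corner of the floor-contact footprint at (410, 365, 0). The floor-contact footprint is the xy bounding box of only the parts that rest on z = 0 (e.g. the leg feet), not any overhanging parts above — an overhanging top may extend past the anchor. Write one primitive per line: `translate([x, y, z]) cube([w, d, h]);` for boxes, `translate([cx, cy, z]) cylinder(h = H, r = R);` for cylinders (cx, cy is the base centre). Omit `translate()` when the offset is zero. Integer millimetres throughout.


translate([320, 275, 0]) cylinder(h = 1811, r = 90);


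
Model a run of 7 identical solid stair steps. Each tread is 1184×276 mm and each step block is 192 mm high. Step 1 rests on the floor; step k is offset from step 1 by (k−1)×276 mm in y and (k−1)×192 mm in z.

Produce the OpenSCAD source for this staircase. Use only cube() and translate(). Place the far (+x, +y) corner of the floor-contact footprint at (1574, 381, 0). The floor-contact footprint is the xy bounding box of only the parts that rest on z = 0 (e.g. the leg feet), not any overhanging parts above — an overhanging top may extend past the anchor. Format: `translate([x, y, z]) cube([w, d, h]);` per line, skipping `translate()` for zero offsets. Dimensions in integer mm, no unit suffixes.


translate([390, 105, 0]) cube([1184, 276, 192]);
translate([390, 381, 192]) cube([1184, 276, 192]);
translate([390, 657, 384]) cube([1184, 276, 192]);
translate([390, 933, 576]) cube([1184, 276, 192]);
translate([390, 1209, 768]) cube([1184, 276, 192]);
translate([390, 1485, 960]) cube([1184, 276, 192]);
translate([390, 1761, 1152]) cube([1184, 276, 192]);


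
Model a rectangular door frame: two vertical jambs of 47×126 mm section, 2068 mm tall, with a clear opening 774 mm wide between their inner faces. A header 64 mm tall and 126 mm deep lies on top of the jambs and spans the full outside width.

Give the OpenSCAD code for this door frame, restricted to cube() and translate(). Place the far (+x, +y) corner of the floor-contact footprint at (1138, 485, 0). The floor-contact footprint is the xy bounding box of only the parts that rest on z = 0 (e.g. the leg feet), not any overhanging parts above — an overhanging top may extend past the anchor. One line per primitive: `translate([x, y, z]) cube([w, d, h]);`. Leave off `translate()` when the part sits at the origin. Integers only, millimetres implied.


translate([270, 359, 0]) cube([47, 126, 2068]);
translate([1091, 359, 0]) cube([47, 126, 2068]);
translate([270, 359, 2068]) cube([868, 126, 64]);


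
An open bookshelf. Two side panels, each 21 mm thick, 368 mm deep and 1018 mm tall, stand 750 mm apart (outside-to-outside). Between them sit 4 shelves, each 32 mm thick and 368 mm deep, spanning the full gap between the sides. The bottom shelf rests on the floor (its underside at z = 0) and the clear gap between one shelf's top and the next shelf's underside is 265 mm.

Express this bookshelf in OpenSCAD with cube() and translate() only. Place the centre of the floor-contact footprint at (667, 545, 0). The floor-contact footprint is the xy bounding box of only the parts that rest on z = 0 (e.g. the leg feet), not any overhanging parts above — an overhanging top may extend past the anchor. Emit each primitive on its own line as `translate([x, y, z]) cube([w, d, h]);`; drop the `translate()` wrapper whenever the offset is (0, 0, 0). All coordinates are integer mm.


translate([292, 361, 0]) cube([21, 368, 1018]);
translate([1021, 361, 0]) cube([21, 368, 1018]);
translate([313, 361, 0]) cube([708, 368, 32]);
translate([313, 361, 297]) cube([708, 368, 32]);
translate([313, 361, 594]) cube([708, 368, 32]);
translate([313, 361, 891]) cube([708, 368, 32]);


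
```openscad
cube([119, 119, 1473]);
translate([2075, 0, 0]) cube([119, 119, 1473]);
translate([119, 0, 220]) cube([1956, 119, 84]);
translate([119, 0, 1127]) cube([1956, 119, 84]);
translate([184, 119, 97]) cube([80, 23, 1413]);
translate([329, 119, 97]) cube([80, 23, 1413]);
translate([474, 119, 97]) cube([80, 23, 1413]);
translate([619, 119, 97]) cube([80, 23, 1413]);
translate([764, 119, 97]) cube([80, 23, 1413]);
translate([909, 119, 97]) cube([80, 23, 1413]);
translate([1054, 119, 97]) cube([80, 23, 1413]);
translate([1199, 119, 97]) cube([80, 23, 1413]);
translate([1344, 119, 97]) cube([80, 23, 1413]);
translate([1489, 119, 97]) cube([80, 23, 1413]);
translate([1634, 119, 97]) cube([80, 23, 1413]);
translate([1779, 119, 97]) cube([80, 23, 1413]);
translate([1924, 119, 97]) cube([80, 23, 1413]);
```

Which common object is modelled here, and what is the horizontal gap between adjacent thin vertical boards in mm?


A fence section. The picket gap is 65 mm.

Two posts, two rails, 13 pickets — a fence section. Span 1956 mm holds 13 pickets of 80 mm with 14 equal gaps: ⌊(1956 − 13·80) / 14⌋ = 65 mm.


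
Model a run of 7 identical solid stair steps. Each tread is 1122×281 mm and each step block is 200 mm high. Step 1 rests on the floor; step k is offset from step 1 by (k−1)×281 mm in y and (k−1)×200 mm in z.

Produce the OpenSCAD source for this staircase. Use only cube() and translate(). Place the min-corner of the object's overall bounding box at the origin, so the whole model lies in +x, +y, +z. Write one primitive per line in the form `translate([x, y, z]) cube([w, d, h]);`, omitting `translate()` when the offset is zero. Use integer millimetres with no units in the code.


cube([1122, 281, 200]);
translate([0, 281, 200]) cube([1122, 281, 200]);
translate([0, 562, 400]) cube([1122, 281, 200]);
translate([0, 843, 600]) cube([1122, 281, 200]);
translate([0, 1124, 800]) cube([1122, 281, 200]);
translate([0, 1405, 1000]) cube([1122, 281, 200]);
translate([0, 1686, 1200]) cube([1122, 281, 200]);


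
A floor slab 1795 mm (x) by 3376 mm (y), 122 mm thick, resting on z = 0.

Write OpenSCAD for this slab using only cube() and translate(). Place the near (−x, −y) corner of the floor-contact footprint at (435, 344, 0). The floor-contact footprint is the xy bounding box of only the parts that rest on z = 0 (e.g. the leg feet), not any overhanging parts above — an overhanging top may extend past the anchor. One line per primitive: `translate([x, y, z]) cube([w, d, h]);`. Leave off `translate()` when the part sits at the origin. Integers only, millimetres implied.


translate([435, 344, 0]) cube([1795, 3376, 122]);


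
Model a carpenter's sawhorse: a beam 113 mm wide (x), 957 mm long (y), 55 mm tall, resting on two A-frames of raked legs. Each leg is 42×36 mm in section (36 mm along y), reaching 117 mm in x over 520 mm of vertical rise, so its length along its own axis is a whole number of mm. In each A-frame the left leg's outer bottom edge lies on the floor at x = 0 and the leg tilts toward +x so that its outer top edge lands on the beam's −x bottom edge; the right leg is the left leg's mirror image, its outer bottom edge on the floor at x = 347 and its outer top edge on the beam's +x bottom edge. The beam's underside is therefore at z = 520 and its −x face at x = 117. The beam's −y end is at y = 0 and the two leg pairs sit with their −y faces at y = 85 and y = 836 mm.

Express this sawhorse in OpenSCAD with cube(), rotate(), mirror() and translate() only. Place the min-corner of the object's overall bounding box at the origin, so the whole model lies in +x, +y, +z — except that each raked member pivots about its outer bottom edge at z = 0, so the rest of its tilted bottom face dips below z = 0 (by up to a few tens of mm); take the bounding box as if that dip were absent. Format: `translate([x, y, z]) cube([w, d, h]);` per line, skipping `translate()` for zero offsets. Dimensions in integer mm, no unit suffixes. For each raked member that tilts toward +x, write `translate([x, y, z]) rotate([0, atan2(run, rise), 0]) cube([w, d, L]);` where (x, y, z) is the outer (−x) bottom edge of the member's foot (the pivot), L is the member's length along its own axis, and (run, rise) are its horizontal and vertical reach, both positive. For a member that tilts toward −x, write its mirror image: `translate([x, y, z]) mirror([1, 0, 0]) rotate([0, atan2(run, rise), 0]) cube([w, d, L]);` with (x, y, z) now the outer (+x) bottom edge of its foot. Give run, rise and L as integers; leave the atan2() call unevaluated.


// leg length = √(117² + 520²) = 533
// right-leg outer foot x = 2·117 + 113 = 347
// beam min-corner = (117, 0, 520)
translate([117, 0, 520]) cube([113, 957, 55]);
translate([0, 85, 0]) rotate([0, atan2(117, 520), 0]) cube([42, 36, 533]);
translate([347, 85, 0]) mirror([1, 0, 0]) rotate([0, atan2(117, 520), 0]) cube([42, 36, 533]);
translate([0, 836, 0]) rotate([0, atan2(117, 520), 0]) cube([42, 36, 533]);
translate([347, 836, 0]) mirror([1, 0, 0]) rotate([0, atan2(117, 520), 0]) cube([42, 36, 533]);


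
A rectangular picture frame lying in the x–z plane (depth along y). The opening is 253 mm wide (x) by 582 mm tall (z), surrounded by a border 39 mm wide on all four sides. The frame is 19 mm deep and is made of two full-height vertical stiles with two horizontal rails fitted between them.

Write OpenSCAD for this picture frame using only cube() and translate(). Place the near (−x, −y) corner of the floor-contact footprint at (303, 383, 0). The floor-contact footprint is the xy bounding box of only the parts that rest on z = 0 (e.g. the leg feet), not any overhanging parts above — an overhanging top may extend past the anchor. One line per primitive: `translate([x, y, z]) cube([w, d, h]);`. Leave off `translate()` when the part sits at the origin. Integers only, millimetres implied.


translate([303, 383, 0]) cube([39, 19, 660]);
translate([595, 383, 0]) cube([39, 19, 660]);
translate([342, 383, 0]) cube([253, 19, 39]);
translate([342, 383, 621]) cube([253, 19, 39]);


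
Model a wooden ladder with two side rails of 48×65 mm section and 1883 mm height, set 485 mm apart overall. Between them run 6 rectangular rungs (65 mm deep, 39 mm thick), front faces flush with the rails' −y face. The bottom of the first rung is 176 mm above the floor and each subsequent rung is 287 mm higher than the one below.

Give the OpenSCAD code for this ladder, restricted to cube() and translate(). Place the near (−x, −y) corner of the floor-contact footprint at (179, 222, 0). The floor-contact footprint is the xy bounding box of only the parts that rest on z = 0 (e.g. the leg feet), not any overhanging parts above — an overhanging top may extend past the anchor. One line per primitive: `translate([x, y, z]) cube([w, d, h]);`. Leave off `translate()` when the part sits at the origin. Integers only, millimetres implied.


translate([179, 222, 0]) cube([48, 65, 1883]);
translate([616, 222, 0]) cube([48, 65, 1883]);
translate([227, 222, 176]) cube([389, 65, 39]);
translate([227, 222, 463]) cube([389, 65, 39]);
translate([227, 222, 750]) cube([389, 65, 39]);
translate([227, 222, 1037]) cube([389, 65, 39]);
translate([227, 222, 1324]) cube([389, 65, 39]);
translate([227, 222, 1611]) cube([389, 65, 39]);


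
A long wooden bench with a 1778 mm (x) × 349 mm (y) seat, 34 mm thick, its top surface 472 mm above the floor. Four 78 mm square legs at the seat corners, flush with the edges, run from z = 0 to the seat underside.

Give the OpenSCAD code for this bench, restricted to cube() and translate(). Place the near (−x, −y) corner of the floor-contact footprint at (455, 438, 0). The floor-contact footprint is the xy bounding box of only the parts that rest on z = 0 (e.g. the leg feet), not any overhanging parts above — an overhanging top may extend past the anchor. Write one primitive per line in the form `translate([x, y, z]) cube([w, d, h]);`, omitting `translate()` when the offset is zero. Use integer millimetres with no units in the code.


// leg_h = 472 − 34 = 438
translate([455, 438, 438]) cube([1778, 349, 34]);
translate([455, 438, 0]) cube([78, 78, 438]);
translate([455, 709, 0]) cube([78, 78, 438]);
translate([2155, 438, 0]) cube([78, 78, 438]);
translate([2155, 709, 0]) cube([78, 78, 438]);


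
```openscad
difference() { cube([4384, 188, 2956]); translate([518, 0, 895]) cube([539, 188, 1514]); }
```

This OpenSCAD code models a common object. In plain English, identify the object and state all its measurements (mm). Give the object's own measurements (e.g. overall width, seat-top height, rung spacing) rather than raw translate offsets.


A wall 4384 mm long (x), 188 mm thick (y), 2956 mm tall, with a rectangular window opening cut through it. The opening is 539 mm wide and 1514 mm tall; its sill is at z = 895 mm and its near (−x) edge is 518 mm from the wall's −x end. The opening passes through the full wall thickness.


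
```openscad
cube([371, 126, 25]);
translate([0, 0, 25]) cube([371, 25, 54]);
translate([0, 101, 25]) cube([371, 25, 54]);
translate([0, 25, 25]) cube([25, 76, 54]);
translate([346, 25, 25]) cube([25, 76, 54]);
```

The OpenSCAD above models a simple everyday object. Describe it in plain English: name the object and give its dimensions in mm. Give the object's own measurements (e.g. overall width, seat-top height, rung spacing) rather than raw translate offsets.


An open-topped rectangular box: outside dimensions 371×126×79 mm, with a uniform wall and base thickness of 25 mm. The base is a full 371×126 slab on the floor; four walls sit on top of the base. The front and back walls (the −y and +y sides) span the full width; the two side walls fit between them.


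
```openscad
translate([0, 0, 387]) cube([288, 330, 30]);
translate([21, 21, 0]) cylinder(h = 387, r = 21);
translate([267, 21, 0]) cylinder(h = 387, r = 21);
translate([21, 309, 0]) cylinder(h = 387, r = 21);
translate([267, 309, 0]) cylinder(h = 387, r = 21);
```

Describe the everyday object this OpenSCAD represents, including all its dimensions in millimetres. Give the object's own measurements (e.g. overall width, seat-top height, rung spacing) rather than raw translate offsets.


A four-legged stool. The seat is a 288×330×30 mm slab whose top surface is at z = 417 mm; four round legs, each 42 mm in diameter, run from the floor (z = 0) to the underside of the seat, each leg's axis is inset half a diameter from the nearest pair of seat edges (so the leg's bounding box is flush with the corner).


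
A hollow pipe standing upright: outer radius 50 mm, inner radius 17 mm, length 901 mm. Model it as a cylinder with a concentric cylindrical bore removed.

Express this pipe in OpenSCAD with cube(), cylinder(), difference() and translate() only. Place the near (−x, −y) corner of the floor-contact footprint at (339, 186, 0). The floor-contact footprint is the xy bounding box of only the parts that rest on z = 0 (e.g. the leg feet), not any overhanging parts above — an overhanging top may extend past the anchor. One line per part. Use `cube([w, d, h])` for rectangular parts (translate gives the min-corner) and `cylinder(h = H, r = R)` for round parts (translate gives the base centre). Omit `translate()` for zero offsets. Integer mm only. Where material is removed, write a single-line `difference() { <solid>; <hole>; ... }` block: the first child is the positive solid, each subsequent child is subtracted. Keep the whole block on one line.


difference() { translate([389, 236, 0]) cylinder(h = 901, r = 50); translate([389, 236, 0]) cylinder(h = 901, r = 17); }


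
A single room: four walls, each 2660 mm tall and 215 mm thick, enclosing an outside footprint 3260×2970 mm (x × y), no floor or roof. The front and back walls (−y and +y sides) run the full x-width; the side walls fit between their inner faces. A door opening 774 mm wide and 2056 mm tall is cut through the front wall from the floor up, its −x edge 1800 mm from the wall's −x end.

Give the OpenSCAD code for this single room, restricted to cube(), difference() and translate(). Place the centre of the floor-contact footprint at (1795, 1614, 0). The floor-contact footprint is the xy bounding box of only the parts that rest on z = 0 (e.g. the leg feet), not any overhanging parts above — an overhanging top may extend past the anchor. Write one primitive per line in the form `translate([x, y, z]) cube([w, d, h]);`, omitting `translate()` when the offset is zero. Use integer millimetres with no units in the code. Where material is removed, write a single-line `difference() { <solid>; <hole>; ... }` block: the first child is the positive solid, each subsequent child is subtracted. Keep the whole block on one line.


difference() { translate([165, 129, 0]) cube([3260, 215, 2660]); translate([1965, 129, 0]) cube([774, 215, 2056]); }
translate([165, 2884, 0]) cube([3260, 215, 2660]);
translate([165, 344, 0]) cube([215, 2540, 2660]);
translate([3210, 344, 0]) cube([215, 2540, 2660]);


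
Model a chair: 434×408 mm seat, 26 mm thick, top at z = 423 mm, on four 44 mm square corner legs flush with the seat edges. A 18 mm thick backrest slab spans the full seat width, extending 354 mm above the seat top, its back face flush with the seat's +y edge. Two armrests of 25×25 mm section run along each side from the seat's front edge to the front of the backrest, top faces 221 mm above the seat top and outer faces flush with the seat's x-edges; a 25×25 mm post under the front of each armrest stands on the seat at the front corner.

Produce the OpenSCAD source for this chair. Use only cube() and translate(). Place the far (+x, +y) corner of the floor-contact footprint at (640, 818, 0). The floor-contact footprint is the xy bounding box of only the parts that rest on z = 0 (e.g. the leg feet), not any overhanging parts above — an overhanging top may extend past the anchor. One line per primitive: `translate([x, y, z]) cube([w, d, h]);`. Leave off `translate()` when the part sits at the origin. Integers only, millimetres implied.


// leg_h = 423 - 26 = 397
// arm post h = 221 - 25 = 196
translate([206, 410, 397]) cube([434, 408, 26]);
translate([206, 410, 0]) cube([44, 44, 397]);
translate([596, 410, 0]) cube([44, 44, 397]);
translate([206, 774, 0]) cube([44, 44, 397]);
translate([596, 774, 0]) cube([44, 44, 397]);
translate([206, 800, 423]) cube([434, 18, 354]);
translate([206, 410, 619]) cube([25, 390, 25]);
translate([615, 410, 619]) cube([25, 390, 25]);
translate([206, 410, 423]) cube([25, 25, 196]);
translate([615, 410, 423]) cube([25, 25, 196]);


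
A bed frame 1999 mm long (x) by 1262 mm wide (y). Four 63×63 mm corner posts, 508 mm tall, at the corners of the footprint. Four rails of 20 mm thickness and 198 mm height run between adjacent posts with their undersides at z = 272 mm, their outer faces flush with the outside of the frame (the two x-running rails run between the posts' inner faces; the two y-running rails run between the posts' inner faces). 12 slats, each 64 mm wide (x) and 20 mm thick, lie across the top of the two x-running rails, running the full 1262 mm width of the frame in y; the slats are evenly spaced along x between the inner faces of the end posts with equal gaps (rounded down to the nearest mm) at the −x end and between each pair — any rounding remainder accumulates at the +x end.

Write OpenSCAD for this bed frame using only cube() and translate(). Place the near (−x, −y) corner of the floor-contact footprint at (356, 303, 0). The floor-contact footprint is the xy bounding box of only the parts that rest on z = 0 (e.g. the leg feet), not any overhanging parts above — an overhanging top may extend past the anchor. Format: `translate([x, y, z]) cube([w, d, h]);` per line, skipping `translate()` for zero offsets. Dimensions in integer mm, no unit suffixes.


// slat z = rail_z + rail_h = 272 + 198 = 470
// slat gap = ⌊(1873 − 12·64) / 13⌋ = 85
translate([356, 303, 0]) cube([63, 63, 508]);
translate([356, 1502, 0]) cube([63, 63, 508]);
translate([2292, 303, 0]) cube([63, 63, 508]);
translate([2292, 1502, 0]) cube([63, 63, 508]);
translate([419, 303, 272]) cube([1873, 20, 198]);
translate([419, 1545, 272]) cube([1873, 20, 198]);
translate([356, 366, 272]) cube([20, 1136, 198]);
translate([2335, 366, 272]) cube([20, 1136, 198]);
translate([504, 303, 470]) cube([64, 1262, 20]);
translate([653, 303, 470]) cube([64, 1262, 20]);
translate([802, 303, 470]) cube([64, 1262, 20]);
translate([951, 303, 470]) cube([64, 1262, 20]);
translate([1100, 303, 470]) cube([64, 1262, 20]);
translate([1249, 303, 470]) cube([64, 1262, 20]);
translate([1398, 303, 470]) cube([64, 1262, 20]);
translate([1547, 303, 470]) cube([64, 1262, 20]);
translate([1696, 303, 470]) cube([64, 1262, 20]);
translate([1845, 303, 470]) cube([64, 1262, 20]);
translate([1994, 303, 470]) cube([64, 1262, 20]);
translate([2143, 303, 470]) cube([64, 1262, 20]);


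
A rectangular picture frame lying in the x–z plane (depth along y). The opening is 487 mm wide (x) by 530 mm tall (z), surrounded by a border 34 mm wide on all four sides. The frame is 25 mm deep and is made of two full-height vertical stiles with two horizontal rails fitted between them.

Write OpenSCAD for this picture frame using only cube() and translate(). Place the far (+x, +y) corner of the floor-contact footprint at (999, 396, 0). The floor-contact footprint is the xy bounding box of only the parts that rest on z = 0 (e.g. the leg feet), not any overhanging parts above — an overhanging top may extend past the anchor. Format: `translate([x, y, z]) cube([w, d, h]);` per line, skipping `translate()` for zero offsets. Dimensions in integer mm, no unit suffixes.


translate([444, 371, 0]) cube([34, 25, 598]);
translate([965, 371, 0]) cube([34, 25, 598]);
translate([478, 371, 0]) cube([487, 25, 34]);
translate([478, 371, 564]) cube([487, 25, 34]);


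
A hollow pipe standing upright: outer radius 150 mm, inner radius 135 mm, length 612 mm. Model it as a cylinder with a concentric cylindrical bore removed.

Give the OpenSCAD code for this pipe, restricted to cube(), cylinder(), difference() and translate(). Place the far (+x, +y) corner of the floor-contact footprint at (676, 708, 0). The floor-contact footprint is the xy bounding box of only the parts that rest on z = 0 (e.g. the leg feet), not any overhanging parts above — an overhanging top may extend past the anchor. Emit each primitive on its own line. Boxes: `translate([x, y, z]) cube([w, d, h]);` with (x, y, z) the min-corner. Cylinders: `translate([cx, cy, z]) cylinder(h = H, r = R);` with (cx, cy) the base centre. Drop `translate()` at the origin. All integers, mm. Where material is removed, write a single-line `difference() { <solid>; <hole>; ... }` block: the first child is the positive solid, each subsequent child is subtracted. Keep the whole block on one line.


difference() { translate([526, 558, 0]) cylinder(h = 612, r = 150); translate([526, 558, 0]) cylinder(h = 612, r = 135); }


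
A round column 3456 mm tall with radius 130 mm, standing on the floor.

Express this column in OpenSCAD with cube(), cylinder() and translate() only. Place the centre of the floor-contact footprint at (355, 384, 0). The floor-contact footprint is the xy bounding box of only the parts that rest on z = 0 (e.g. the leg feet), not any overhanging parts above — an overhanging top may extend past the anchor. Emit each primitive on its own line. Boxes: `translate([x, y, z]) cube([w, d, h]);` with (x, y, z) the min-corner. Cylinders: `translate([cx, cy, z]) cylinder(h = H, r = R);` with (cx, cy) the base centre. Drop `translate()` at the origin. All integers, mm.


translate([355, 384, 0]) cylinder(h = 3456, r = 130);


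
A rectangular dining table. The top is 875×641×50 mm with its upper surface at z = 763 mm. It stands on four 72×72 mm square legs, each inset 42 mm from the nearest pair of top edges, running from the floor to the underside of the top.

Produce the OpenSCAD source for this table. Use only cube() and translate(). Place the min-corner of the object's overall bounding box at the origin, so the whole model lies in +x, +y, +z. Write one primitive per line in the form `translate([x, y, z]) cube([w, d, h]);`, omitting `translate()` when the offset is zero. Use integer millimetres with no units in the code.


translate([0, 0, 713]) cube([875, 641, 50]);
translate([42, 42, 0]) cube([72, 72, 713]);
translate([761, 42, 0]) cube([72, 72, 713]);
translate([42, 527, 0]) cube([72, 72, 713]);
translate([761, 527, 0]) cube([72, 72, 713]);


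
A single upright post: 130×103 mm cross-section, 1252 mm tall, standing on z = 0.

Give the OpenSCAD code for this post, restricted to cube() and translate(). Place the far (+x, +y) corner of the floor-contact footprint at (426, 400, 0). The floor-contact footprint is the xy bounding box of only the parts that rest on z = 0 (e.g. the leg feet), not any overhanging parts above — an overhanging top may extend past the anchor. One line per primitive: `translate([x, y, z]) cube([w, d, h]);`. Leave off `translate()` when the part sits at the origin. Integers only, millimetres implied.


translate([296, 297, 0]) cube([130, 103, 1252]);


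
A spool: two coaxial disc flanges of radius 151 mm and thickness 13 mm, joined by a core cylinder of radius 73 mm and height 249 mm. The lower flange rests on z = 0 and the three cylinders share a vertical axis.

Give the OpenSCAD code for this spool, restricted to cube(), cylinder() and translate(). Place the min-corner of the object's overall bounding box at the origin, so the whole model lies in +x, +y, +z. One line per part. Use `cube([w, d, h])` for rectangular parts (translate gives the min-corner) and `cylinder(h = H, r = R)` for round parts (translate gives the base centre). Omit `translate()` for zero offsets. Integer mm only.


translate([151, 151, 0]) cylinder(h = 13, r = 151);
translate([151, 151, 13]) cylinder(h = 249, r = 73);
translate([151, 151, 262]) cylinder(h = 13, r = 151);


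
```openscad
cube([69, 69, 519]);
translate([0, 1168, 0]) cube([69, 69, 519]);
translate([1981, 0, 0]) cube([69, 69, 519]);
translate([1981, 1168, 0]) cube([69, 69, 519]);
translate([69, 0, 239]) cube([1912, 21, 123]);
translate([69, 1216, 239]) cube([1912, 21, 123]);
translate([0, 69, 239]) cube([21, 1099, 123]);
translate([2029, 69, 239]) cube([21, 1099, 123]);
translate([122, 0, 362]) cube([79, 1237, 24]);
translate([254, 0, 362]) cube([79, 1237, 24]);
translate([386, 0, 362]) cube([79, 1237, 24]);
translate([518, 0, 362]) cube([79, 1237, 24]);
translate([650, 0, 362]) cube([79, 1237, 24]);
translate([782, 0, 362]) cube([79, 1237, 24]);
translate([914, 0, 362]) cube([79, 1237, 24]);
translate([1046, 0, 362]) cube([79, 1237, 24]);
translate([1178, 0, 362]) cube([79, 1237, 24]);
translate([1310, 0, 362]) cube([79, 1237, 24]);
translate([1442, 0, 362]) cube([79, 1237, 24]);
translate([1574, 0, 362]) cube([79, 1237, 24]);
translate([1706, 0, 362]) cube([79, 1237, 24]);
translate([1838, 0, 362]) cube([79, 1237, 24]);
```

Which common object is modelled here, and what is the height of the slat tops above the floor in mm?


A bed frame. The slat-top height is 386 mm.

Four posts, four rails, and a row of slats — a bed frame. Slats sit on the rails at z = 239 + 123 = 362; with slat thickness 24, the top is 386 mm.


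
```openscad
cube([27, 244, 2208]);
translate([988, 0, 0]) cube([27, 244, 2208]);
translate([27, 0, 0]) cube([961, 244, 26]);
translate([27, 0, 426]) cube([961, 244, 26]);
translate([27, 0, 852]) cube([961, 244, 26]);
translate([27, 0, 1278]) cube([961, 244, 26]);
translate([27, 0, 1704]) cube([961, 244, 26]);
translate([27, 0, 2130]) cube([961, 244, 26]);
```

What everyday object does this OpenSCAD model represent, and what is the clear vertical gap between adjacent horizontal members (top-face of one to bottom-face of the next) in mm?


A bookshelf. The clear shelf gap is 400 mm.

Two tall side panels with 6 horizontal boards between them — a bookshelf. The first two shelf undersides are at z = 0 and z = 426; with shelf thickness 26, the clear gap is 426 − 0 − 26 = 400 mm.


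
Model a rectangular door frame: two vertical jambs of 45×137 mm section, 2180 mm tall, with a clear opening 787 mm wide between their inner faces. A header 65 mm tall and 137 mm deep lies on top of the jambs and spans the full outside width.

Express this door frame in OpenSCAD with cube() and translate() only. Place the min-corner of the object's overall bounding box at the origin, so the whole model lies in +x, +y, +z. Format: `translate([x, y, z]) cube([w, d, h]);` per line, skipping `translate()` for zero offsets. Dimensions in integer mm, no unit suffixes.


cube([45, 137, 2180]);
translate([832, 0, 0]) cube([45, 137, 2180]);
translate([0, 0, 2180]) cube([877, 137, 65]);


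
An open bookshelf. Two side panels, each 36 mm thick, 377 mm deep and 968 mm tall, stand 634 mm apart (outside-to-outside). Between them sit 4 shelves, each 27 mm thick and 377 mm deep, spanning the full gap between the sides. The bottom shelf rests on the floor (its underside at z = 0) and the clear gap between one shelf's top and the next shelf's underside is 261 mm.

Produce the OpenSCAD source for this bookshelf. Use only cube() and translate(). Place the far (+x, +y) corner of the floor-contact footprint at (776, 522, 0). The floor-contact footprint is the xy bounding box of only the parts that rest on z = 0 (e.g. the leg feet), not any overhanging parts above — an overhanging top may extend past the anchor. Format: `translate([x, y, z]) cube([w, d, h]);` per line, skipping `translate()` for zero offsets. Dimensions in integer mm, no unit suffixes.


translate([142, 145, 0]) cube([36, 377, 968]);
translate([740, 145, 0]) cube([36, 377, 968]);
translate([178, 145, 0]) cube([562, 377, 27]);
translate([178, 145, 288]) cube([562, 377, 27]);
translate([178, 145, 576]) cube([562, 377, 27]);
translate([178, 145, 864]) cube([562, 377, 27]);


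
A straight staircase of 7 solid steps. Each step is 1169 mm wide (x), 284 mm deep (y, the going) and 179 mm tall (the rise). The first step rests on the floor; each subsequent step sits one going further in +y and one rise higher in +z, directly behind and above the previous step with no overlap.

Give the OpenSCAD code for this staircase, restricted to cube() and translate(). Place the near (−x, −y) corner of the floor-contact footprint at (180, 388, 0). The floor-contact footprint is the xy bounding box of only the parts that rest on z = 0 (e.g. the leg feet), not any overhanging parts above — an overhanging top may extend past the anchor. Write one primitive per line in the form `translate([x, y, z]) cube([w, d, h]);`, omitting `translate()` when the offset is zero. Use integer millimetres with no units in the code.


translate([180, 388, 0]) cube([1169, 284, 179]);
translate([180, 672, 179]) cube([1169, 284, 179]);
translate([180, 956, 358]) cube([1169, 284, 179]);
translate([180, 1240, 537]) cube([1169, 284, 179]);
translate([180, 1524, 716]) cube([1169, 284, 179]);
translate([180, 1808, 895]) cube([1169, 284, 179]);
translate([180, 2092, 1074]) cube([1169, 284, 179]);


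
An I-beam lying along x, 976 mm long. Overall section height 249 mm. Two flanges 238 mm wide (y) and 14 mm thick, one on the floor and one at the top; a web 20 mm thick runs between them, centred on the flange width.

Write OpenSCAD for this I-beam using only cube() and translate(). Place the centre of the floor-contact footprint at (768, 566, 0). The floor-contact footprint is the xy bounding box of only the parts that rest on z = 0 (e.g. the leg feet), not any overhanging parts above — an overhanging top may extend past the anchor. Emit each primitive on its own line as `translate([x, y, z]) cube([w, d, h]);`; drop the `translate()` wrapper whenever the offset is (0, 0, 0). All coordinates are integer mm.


translate([280, 447, 0]) cube([976, 238, 14]);
translate([280, 556, 14]) cube([976, 20, 221]);
translate([280, 447, 235]) cube([976, 238, 14]);


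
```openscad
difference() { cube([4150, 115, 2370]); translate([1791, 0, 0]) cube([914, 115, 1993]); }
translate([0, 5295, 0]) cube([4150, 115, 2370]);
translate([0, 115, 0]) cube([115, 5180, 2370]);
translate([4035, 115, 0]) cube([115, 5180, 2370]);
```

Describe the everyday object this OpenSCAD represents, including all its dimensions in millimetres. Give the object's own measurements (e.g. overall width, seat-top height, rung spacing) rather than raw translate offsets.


A single room: four walls, each 2370 mm tall and 115 mm thick, enclosing an outside footprint 4150×5410 mm (x × y), no floor or roof. The front and back walls (−y and +y sides) run the full x-width; the side walls fit between their inner faces. A door opening 914 mm wide and 1993 mm tall is cut through the front wall from the floor up, its −x edge 1791 mm from the wall's −x end.
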